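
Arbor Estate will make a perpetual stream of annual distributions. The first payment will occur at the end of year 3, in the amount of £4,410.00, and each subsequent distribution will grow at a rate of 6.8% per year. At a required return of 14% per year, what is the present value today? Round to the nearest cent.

£47129.89

Value at end of year 2: C₁ / (r − g) = £4,410.00 / (0.14 − 0.068) = £61,250.0000
Discount to today: PV = £61,250.0000 / (1 + 0.14)^2 = £61,250.0000 / 1.299600 = £47,129.89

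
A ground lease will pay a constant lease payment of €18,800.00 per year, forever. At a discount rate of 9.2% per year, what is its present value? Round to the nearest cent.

€204347.83

Level perpetuity: PV = C / r = €18,800.00 / 0.092 = €204,347.83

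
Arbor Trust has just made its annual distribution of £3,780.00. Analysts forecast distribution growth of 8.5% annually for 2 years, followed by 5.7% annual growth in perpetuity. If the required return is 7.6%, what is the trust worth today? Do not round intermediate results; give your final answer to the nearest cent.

D_1 = 4101.30000
D_2 = 4449.91050
Terminal value at year 2: TV = D_2×(1+g_2)/(r−g_2) = 4703.55540/0.019 = 247555.54729
P_0 = D_1/(1+r)^1 + D_2/(1+r)^2 + TV/(1+r)^2
    = 3811.61710 + 3843.49866 + 213819.89892 = 221475.01467

£221475.01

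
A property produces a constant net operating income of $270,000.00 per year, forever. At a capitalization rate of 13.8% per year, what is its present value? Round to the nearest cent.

Level perpetuity: PV = C / r = $270,000.00 / 0.138 = $1,956,521.74

$1956521.74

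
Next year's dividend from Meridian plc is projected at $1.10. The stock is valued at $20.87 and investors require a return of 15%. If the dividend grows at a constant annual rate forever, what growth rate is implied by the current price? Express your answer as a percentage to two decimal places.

9.73%

P = D₁/(r−g) ⇒ g = r − D₁/P = 0.15 − $1.10/$20.87 = 0.097293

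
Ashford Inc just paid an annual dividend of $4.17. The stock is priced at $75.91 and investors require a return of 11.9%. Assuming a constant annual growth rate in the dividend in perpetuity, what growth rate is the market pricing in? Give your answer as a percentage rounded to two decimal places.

6.07%

P = D₀(1+g)/(r−g) ⇒ P(r−g) = D₀(1+g) ⇒ g(P+D₀) = P·r − D₀
g = (P·r − D₀)/(P + D₀) = ($75.91×0.119 − $4.17) / ($75.91 + $4.17) = 0.060730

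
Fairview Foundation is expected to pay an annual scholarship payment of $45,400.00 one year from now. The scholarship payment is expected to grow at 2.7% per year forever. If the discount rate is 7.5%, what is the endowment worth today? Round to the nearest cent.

$945833.33

Growing perpetuity: P = D₁ / (r − g) = $45,400.0000 / (0.075 − 0.027) = $945,833.33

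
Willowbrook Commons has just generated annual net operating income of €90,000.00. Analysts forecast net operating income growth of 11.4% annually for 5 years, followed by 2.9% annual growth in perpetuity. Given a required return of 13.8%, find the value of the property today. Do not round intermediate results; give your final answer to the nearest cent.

€1186057.90

D_1 = 100260.00000
D_2 = 111689.64000
D_3 = 124422.25896
D_4 = 138606.39648
D_5 = 154407.52568
Terminal value at year 5: TV = D_5×(1+g_2)/(r−g_2) = 158885.34393/0.109 = 1457663.70573
P_0 = D_1/(1+r)^1 + D_2/(1+r)^2 + D_3/(1+r)^3 + D_4/(1+r)^4 + D_5/(1+r)^5 + TV/(1+r)^5
    = 88101.93322 + 86243.89596 + 84425.04402 + 82644.55100 + 80901.60793 + 763740.86748 = 1186057.89961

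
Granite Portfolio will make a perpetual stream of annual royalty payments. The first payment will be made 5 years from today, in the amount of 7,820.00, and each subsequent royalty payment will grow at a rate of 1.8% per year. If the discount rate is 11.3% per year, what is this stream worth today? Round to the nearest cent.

Value at end of year 4: C₁ / (r − g) = 7,820.00 / (0.113 − 0.018) = 82,315.7895
Discount to today: PV = 82,315.7895 / (1 + 0.113)^4 = 82,315.7895 / 1.534549 = 53,641.69

53641.69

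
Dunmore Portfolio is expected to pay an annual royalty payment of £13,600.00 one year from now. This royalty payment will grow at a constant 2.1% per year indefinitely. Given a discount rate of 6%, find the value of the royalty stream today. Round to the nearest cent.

£348717.95

Growing perpetuity: P = D₁ / (r − g) = £13,600.0000 / (0.06 − 0.021) = £348,717.95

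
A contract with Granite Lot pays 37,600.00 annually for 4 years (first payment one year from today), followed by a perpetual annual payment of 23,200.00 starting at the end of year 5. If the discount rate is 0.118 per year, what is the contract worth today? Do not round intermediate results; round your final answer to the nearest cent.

PV of 4-year annuity: 37,600.00 × [1 − (1+0.118)^−4] / 0.118 = 114687.06399
Perpetuity value at year 4: 23,200.00 / 0.118 = 196610.16949
PV of perpetuity: 196610.16949 / (1+0.118)^4 = 125845.81086
Total PV = 114687.06399 + 125845.81086 = 240532.87485

240532.87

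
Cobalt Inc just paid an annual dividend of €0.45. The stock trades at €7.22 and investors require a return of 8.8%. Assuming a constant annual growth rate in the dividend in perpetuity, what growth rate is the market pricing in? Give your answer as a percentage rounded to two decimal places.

P = D₀(1+g)/(r−g) ⇒ P(r−g) = D₀(1+g) ⇒ g(P+D₀) = P·r − D₀
g = (P·r − D₀)/(P + D₀) = (€7.22×0.088 − €0.45) / (€7.22 + €0.45) = 0.024167

2.42%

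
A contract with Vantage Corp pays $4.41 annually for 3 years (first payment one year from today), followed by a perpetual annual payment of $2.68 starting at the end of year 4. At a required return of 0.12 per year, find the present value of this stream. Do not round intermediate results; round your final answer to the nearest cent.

$26.49

PV of 3-year annuity: $4.41 × [1 − (1+0.12)^−3] / 0.12 = 10.59208
Perpetuity value at year 3: $2.68 / 0.12 = 22.33333
PV of perpetuity: 22.33333 / (1+0.12)^3 = 15.89643
Total PV = 10.59208 + 15.89643 = 26.48850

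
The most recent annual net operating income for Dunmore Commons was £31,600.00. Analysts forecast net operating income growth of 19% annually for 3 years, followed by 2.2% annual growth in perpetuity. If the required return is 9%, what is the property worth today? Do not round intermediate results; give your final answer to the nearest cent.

£731285.60

D_1 = 37604.00000
D_2 = 44748.76000
D_3 = 53251.02440
Terminal value at year 3: TV = D_3×(1+g_2)/(r−g_2) = 54422.54694/0.068 = 800331.57260
P_0 = D_1/(1+r)^1 + D_2/(1+r)^2 + D_3/(1+r)^3 + TV/(1+r)^3
    = 34499.08257 + 37664.13602 + 41119.56134 + 618002.81893 = 731285.59886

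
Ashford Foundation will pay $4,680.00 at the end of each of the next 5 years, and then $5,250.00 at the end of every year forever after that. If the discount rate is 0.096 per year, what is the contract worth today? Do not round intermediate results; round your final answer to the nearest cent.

$52504.49

PV of 5-year annuity: $4,680.00 × [1 − (1+0.096)^−5] / 0.096 = 17923.66815
Perpetuity value at year 5: $5,250.00 / 0.096 = 54687.50000
PV of perpetuity: 54687.50000 / (1+0.096)^5 = 34580.82098
Total PV = 17923.66815 + 34580.82098 = 52504.48914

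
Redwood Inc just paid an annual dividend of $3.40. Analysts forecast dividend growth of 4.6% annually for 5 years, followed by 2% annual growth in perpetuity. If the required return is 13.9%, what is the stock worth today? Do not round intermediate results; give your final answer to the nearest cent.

$32.30

D_1 = 3.55640
D_2 = 3.71999
D_3 = 3.89111
D_4 = 4.07011
D_5 = 4.25733
Terminal value at year 5: TV = D_5×(1+g_2)/(r−g_2) = 4.34248/0.119 = 36.49140
P_0 = D_1/(1+r)^1 + D_2/(1+r)^2 + D_3/(1+r)^3 + D_4/(1+r)^4 + D_5/(1+r)^5 + TV/(1+r)^5
    = 3.12239 + 2.86744 + 2.63331 + 2.41830 + 2.22085 + 19.03583 = 32.29813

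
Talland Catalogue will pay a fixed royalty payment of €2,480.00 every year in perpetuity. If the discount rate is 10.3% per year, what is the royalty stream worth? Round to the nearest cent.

€24077.67

Level perpetuity: PV = C / r = €2,480.00 / 0.103 = €24,077.67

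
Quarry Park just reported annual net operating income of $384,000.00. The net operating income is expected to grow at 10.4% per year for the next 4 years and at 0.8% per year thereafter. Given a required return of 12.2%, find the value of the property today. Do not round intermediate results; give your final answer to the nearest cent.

D_1 = 423936.00000
D_2 = 468025.34400
D_3 = 516699.97978
D_4 = 570436.77767
Terminal value at year 4: TV = D_4×(1+g_2)/(r−g_2) = 575000.27189/0.114 = 5043862.03416
P_0 = D_1/(1+r)^1 + D_2/(1+r)^2 + D_3/(1+r)^3 + D_4/(1+r)^4 + TV/(1+r)^4
    = 377839.57219 + 371777.97478 + 365813.62224 + 359944.95450 + 3182671.17667 = 4658047.30039

$4658047.30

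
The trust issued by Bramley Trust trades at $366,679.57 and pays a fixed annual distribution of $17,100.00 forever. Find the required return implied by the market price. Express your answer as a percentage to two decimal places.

4.66%

P = C/r ⇒ r = C/P = $17,100.00/$366,679.57 = 0.046635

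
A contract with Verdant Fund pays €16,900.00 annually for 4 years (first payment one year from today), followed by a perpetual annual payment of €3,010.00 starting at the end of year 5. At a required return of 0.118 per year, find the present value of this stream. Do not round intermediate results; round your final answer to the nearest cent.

PV of 4-year annuity: €16,900.00 × [1 − (1+0.118)^−4] / 0.118 = 51548.17504
Perpetuity value at year 4: €3,010.00 / 0.118 = 25508.47458
PV of perpetuity: 25508.47458 / (1+0.118)^4 = 16327.40908
Total PV = 51548.17504 + 16327.40908 = 67875.58412

€67875.58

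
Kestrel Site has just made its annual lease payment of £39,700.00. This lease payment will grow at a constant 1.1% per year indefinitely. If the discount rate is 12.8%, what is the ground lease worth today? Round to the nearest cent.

D₁ = D₀ × (1 + g) = £39,700.00 × 1.011 = £40,136.7000
Growing perpetuity: P = D₁ / (r − g) = £40,136.7000 / (0.128 − 0.011) = £343,048.72

£343048.72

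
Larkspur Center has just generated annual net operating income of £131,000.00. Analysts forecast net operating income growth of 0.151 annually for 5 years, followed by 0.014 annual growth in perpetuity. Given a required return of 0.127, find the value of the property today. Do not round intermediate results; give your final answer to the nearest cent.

D_1 = 150781.00000
D_2 = 173548.93100
D_3 = 199754.81958
D_4 = 229917.79734
D_5 = 264635.38474
Terminal value at year 5: TV = D_5×(1+g_2)/(r−g_2) = 268340.28012/0.113 = 2374692.74444
P_0 = D_1/(1+r)^1 + D_2/(1+r)^2 + D_3/(1+r)^3 + D_4/(1+r)^4 + D_5/(1+r)^5 + TV/(1+r)^5
    = 133789.70719 + 136638.82251 + 139548.61110 + 142520.36502 + 145555.40385 + 1306134.33190 = 2004187.24158

£2004187.24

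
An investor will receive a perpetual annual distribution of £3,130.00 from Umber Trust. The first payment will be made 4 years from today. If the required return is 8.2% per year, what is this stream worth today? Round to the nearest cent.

£30133.44

Value at end of year 3: C / r = £3,130.00 / 0.082 = £38,170.7317
Discount to today: PV = £38,170.7317 / (1 + 0.082)^3 = £38,170.7317 / 1.266723 = £30,133.44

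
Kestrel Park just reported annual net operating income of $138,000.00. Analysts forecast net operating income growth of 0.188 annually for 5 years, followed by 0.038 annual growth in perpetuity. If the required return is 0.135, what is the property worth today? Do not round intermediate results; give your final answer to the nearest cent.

D_1 = 163944.00000
D_2 = 194765.47200
D_3 = 231381.38074
D_4 = 274881.08031
D_5 = 326558.72341
Terminal value at year 5: TV = D_5×(1+g_2)/(r−g_2) = 338967.95490/0.097 = 3494514.99900
P_0 = D_1/(1+r)^1 + D_2/(1+r)^2 + D_3/(1+r)^3 + D_4/(1+r)^4 + D_5/(1+r)^5 + TV/(1+r)^5
    = 144444.05286 + 151189.01745 + 158248.94513 + 165638.54345 + 173373.20671 + 1855272.04711 = 2648165.81273

$2648165.81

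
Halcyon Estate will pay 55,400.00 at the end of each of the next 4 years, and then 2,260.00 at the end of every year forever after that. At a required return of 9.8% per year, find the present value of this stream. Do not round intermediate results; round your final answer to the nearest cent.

PV of 4-year annuity: 55,400.00 × [1 − (1+0.098)^−4] / 0.098 = 176373.53883
Perpetuity value at year 4: 2,260.00 / 0.098 = 23061.22449
PV of perpetuity: 23061.22449 / (1+0.098)^4 = 15866.20287
Total PV = 176373.53883 + 15866.20287 = 192239.74170

192239.74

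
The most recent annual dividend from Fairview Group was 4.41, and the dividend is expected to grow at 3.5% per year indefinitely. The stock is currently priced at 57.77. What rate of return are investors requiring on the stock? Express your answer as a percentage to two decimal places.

D₁ = 4.41 × 1.035 = 4.5644
P = D₁/(r − g) ⇒ r = D₁/P + g = 4.5644/57.77 + 0.035 = 0.079009 + 0.035 = 0.114009

11.40%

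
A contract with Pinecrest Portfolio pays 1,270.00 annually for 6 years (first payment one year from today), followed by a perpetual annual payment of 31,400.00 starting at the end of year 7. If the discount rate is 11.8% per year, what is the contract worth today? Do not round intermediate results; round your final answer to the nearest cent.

PV of 6-year annuity: 1,270.00 × [1 − (1+0.118)^−6] / 0.118 = 5251.19815
Perpetuity value at year 6: 31,400.00 / 0.118 = 266101.69492
PV of perpetuity: 266101.69492 / (1+0.118)^6 = 136268.92174
Total PV = 5251.19815 + 136268.92174 = 141520.11989

141520.12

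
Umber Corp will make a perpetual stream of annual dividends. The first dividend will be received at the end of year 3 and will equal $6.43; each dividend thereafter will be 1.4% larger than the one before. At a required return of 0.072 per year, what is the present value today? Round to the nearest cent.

$96.47

Value at end of year 2: C₁ / (r − g) = $6.43 / (0.072 − 0.014) = $110.8621
Discount to today: PV = $110.8621 / (1 + 0.072)^2 = $110.8621 / 1.149184 = $96.47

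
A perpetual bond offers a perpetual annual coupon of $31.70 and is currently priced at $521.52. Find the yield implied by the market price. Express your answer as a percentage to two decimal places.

P = C/r ⇒ r = C/P = $31.70/$521.52 = 0.060784

6.08%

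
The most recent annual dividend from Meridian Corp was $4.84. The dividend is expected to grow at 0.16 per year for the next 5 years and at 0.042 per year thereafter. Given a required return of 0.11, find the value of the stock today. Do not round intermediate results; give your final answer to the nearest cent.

$120.12

D_1 = 5.61440
D_2 = 6.51270
D_3 = 7.55474
D_4 = 8.76349
D_5 = 10.16565
Terminal value at year 5: TV = D_5×(1+g_2)/(r−g_2) = 10.59261/0.068 = 155.77369
P_0 = D_1/(1+r)^1 + D_2/(1+r)^2 + D_3/(1+r)^3 + D_4/(1+r)^4 + D_5/(1+r)^5 + TV/(1+r)^5
    = 5.05802 + 5.28586 + 5.52396 + 5.77279 + 6.03282 + 92.44410 = 120.11754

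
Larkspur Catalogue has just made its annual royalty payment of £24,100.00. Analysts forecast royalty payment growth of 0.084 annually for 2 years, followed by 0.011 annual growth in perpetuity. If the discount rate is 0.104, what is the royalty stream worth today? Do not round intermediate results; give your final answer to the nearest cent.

D_1 = 26124.40000
D_2 = 28318.84960
Terminal value at year 2: TV = D_2×(1+g_2)/(r−g_2) = 28630.35695/0.093 = 307853.30049
P_0 = D_1/(1+r)^1 + D_2/(1+r)^2 + TV/(1+r)^2
    = 23663.40580 + 23234.72091 + 252583.90150 = 299482.02821

£299482.03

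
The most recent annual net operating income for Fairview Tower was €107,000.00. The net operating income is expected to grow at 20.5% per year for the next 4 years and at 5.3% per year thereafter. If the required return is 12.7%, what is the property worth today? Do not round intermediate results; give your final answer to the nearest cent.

D_1 = 128935.00000
D_2 = 155366.67500
D_3 = 187216.84337
D_4 = 225596.29627
Terminal value at year 4: TV = D_4×(1+g_2)/(r−g_2) = 237552.89997/0.074 = 3210174.32391
P_0 = D_1/(1+r)^1 + D_2/(1+r)^2 + D_3/(1+r)^3 + D_4/(1+r)^4 + TV/(1+r)^4
    = 114405.50133 + 122323.53958 + 130789.58757 + 139841.57322 + 1989907.79193 = 2497267.99363

€2497267.99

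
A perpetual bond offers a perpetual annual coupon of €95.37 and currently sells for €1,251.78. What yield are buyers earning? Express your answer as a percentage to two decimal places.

7.62%

P = C/r ⇒ r = C/P = €95.37/€1,251.78 = 0.076188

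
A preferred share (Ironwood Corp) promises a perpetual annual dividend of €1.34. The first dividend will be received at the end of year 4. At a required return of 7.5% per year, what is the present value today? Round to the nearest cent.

€14.38

Value at end of year 3: C / r = €1.34 / 0.075 = €17.8667
Discount to today: PV = €17.8667 / (1 + 0.075)^3 = €17.8667 / 1.242297 = €14.38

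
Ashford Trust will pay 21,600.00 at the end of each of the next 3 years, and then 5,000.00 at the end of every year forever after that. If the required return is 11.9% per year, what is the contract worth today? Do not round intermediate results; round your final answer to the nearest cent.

81955.82

PV of 3-year annuity: 21,600.00 × [1 − (1+0.119)^−3] / 0.119 = 51968.83553
Perpetuity value at year 3: 5,000.00 / 0.119 = 42016.80672
PV of perpetuity: 42016.80672 / (1+0.119)^3 = 29986.98368
Total PV = 51968.83553 + 29986.98368 = 81955.81921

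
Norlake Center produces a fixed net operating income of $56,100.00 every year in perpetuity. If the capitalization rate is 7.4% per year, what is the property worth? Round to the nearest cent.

Level perpetuity: PV = C / r = $56,100.00 / 0.074 = $758,108.11

$758108.11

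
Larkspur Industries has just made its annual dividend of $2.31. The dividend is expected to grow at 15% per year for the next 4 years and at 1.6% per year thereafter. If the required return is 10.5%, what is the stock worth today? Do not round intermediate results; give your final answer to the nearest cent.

$41.16

D_1 = 2.65650
D_2 = 3.05498
D_3 = 3.51322
D_4 = 4.04020
Terminal value at year 4: TV = D_4×(1+g_2)/(r−g_2) = 4.10485/0.089 = 46.12188
P_0 = D_1/(1+r)^1 + D_2/(1+r)^2 + D_3/(1+r)^3 + D_4/(1+r)^4 + TV/(1+r)^4
    = 2.40407 + 2.50198 + 2.60387 + 2.70991 + 30.93556 = 41.15538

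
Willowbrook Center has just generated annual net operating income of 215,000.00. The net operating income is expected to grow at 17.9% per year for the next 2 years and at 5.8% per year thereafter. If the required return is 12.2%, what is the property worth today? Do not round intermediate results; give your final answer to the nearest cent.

D_1 = 253485.00000
D_2 = 298858.81500
Terminal value at year 2: TV = D_2×(1+g_2)/(r−g_2) = 316192.62627/0.064 = 4940509.78547
P_0 = D_1/(1+r)^1 + D_2/(1+r)^2 + TV/(1+r)^2
    = 225922.45989 + 237399.80411 + 3924515.51173 = 4387837.77574

4387837.78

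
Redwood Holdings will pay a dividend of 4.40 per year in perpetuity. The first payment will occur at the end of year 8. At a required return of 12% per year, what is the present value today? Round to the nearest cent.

Value at end of year 7: C / r = 4.40 / 0.12 = 36.6667
Discount to today: PV = 36.6667 / (1 + 0.12)^7 = 36.6667 / 2.210681 = 16.59

16.59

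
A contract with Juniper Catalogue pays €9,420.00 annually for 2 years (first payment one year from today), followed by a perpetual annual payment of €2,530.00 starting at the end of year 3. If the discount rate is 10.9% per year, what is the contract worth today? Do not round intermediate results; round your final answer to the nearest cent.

PV of 2-year annuity: €9,420.00 × [1 − (1+0.109)^−2] / 0.109 = 16153.41647
Perpetuity value at year 2: €2,530.00 / 0.109 = 23211.00917
PV of perpetuity: 23211.00917 / (1+0.109)^2 = 18872.56505
Total PV = 16153.41647 + 18872.56505 = 35025.98152

€35025.98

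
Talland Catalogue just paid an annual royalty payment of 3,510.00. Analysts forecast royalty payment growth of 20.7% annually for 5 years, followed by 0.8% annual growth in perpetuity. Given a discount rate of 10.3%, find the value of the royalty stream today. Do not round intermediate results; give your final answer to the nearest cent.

D_1 = 4236.57000
D_2 = 5113.53999
D_3 = 6172.04277
D_4 = 7449.65562
D_5 = 8991.73433
Terminal value at year 5: TV = D_5×(1+g_2)/(r−g_2) = 9063.66821/0.095 = 95407.03378
P_0 = D_1/(1+r)^1 + D_2/(1+r)^2 + D_3/(1+r)^3 + D_4/(1+r)^4 + D_5/(1+r)^5 + TV/(1+r)^5
    = 3840.95195 + 4203.10880 + 4599.41280 + 5033.08363 + 5507.64456 + 58439.00751 = 81623.20925

81623.21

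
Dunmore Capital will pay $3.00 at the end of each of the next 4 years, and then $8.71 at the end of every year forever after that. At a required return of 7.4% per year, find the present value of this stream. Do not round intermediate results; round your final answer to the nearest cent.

$98.54

PV of 4-year annuity: $3.00 × [1 − (1+0.074)^−4] / 0.074 = 10.07054
Perpetuity value at year 4: $8.71 / 0.074 = 117.70270
PV of perpetuity: 117.70270 / (1+0.074)^4 = 88.46456
Total PV = 10.07054 + 88.46456 = 98.53510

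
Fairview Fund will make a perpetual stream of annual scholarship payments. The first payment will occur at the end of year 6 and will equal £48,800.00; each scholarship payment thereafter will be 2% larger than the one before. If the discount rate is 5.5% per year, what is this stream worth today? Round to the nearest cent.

Value at end of year 5: C₁ / (r − g) = £48,800.00 / (0.055 − 0.02) = £1,394,285.7143
Discount to today: PV = £1,394,285.7143 / (1 + 0.055)^5 = £1,394,285.7143 / 1.306960 = £1,066,815.90

£1066815.90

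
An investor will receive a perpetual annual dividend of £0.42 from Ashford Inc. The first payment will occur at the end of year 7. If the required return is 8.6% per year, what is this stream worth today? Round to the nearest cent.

£2.98

Value at end of year 6: C / r = £0.42 / 0.086 = £4.8837
Discount to today: PV = £4.8837 / (1 + 0.086)^6 = £4.8837 / 1.640510 = £2.98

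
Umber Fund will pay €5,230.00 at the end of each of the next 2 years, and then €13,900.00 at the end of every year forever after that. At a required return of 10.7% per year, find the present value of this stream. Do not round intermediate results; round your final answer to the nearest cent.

€114999.61

PV of 2-year annuity: €5,230.00 × [1 − (1+0.107)^−2] / 0.107 = 8992.30405
Perpetuity value at year 2: €13,900.00 / 0.107 = 129906.54206
PV of perpetuity: 129906.54206 / (1+0.107)^2 = 106007.30186
Total PV = 8992.30405 + 106007.30186 = 114999.60590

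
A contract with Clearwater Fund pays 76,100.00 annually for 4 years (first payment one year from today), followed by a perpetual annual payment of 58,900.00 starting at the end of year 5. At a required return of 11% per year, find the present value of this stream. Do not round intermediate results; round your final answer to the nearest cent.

PV of 4-year annuity: 76,100.00 × [1 − (1+0.11)^−4] / 0.11 = 236096.11698
Perpetuity value at year 4: 58,900.00 / 0.11 = 535454.54545
PV of perpetuity: 535454.54545 / (1+0.11)^4 = 352720.49434
Total PV = 236096.11698 + 352720.49434 = 588816.61132

588816.61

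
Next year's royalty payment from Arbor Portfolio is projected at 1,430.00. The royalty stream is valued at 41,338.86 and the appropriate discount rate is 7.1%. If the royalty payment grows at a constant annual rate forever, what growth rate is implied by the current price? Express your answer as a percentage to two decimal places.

P = D₁/(r−g) ⇒ g = r − D₁/P = 0.071 − 1,430.00/41,338.86 = 0.036408

3.64%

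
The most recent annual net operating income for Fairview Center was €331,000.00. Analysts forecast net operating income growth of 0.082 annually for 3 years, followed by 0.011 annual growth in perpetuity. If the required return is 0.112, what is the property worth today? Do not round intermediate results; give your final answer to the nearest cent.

D_1 = 358142.00000
D_2 = 387509.64400
D_3 = 419285.43481
Terminal value at year 3: TV = D_3×(1+g_2)/(r−g_2) = 423897.57459/0.101 = 4197005.68902
P_0 = D_1/(1+r)^1 + D_2/(1+r)^2 + D_3/(1+r)^3 + TV/(1+r)^3
    = 322070.14388 + 313381.20115 + 304926.67235 + 3052285.79942 = 3992663.81681

€3992663.82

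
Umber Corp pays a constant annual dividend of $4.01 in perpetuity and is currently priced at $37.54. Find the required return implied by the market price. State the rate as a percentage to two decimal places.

P = C/r ⇒ r = C/P = $4.01/$37.54 = 0.106819

10.68%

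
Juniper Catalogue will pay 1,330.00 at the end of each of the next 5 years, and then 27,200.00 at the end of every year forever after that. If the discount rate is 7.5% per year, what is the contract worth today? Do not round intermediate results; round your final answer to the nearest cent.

257999.62

PV of 5-year annuity: 1,330.00 × [1 − (1+0.075)^−5] / 0.075 = 5381.02692
Perpetuity value at year 5: 27,200.00 / 0.075 = 362666.66667
PV of perpetuity: 362666.66667 / (1+0.075)^5 = 252618.59733
Total PV = 5381.02692 + 252618.59733 = 257999.62425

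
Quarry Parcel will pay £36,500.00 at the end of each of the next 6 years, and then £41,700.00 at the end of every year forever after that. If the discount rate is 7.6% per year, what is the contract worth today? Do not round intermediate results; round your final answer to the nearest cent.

£524350.72

PV of 6-year annuity: £36,500.00 × [1 − (1+0.076)^−6] / 0.076 = 170802.35770
Perpetuity value at year 6: £41,700.00 / 0.076 = 548684.21053
PV of perpetuity: 548684.21053 / (1+0.076)^6 = 353548.36625
Total PV = 170802.35770 + 353548.36625 = 524350.72395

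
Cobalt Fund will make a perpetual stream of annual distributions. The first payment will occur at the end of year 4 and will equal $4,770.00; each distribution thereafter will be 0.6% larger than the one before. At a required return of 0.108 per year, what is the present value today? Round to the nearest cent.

Value at end of year 3: C₁ / (r − g) = $4,770.00 / (0.108 − 0.006) = $46,764.7059
Discount to today: PV = $46,764.7059 / (1 + 0.108)^3 = $46,764.7059 / 1.360252 = $34,379.45

$34379.45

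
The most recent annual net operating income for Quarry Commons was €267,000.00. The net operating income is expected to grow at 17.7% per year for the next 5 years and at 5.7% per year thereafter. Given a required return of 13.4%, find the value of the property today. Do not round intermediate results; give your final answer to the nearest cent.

€5909580.40

D_1 = 314259.00000
D_2 = 369882.84300
D_3 = 435352.10621
D_4 = 512409.42901
D_5 = 603105.89795
Terminal value at year 5: TV = D_5×(1+g_2)/(r−g_2) = 637482.93413/0.077 = 8278999.14452
P_0 = D_1/(1+r)^1 + D_2/(1+r)^2 + D_3/(1+r)^3 + D_4/(1+r)^4 + D_5/(1+r)^5 + TV/(1+r)^5
    = 277124.33862 + 287632.58074 + 298539.28354 + 309859.55619 + 321609.08081 + 4414815.56388 = 5909580.40379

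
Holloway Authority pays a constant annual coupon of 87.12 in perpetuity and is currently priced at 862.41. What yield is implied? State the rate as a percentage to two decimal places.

10.10%

P = C/r ⇒ r = C/P = 87.12/862.41 = 0.101019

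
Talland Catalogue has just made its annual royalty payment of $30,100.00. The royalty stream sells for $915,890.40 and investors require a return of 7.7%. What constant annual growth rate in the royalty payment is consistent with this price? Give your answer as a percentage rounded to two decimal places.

4.27%

P = D₀(1+g)/(r−g) ⇒ P(r−g) = D₀(1+g) ⇒ g(P+D₀) = P·r − D₀
g = (P·r − D₀)/(P + D₀) = ($915,890.40×0.077 − $30,100.00) / ($915,890.40 + $30,100.00) = 0.042731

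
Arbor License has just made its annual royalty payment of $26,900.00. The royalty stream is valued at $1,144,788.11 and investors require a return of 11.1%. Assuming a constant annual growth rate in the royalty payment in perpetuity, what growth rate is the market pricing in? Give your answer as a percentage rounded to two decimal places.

P = D₀(1+g)/(r−g) ⇒ P(r−g) = D₀(1+g) ⇒ g(P+D₀) = P·r − D₀
g = (P·r − D₀)/(P + D₀) = ($1,144,788.11×0.111 − $26,900.00) / ($1,144,788.11 + $26,900.00) = 0.085493

8.55%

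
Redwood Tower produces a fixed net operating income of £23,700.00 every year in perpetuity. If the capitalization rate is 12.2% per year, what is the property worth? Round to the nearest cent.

£194262.30

Level perpetuity: PV = C / r = £23,700.00 / 0.122 = £194,262.30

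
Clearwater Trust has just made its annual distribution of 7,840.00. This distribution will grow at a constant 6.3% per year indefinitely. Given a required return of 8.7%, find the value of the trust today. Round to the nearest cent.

347246.67

D₁ = D₀ × (1 + g) = 7,840.00 × 1.063 = 8,333.9200
Growing perpetuity: P = D₁ / (r − g) = 8,333.9200 / (0.087 − 0.063) = 347,246.67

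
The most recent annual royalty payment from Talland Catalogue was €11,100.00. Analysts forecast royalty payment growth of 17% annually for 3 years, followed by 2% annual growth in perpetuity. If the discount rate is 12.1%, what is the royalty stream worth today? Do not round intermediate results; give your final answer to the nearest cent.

D_1 = 12987.00000
D_2 = 15194.79000
D_3 = 17777.90430
Terminal value at year 3: TV = D_3×(1+g_2)/(r−g_2) = 18133.46239/0.101 = 179539.23154
P_0 = D_1/(1+r)^1 + D_2/(1+r)^2 + D_3/(1+r)^3 + TV/(1+r)^3
    = 11585.19179 + 12091.59179 + 12620.12703 + 127450.78778 = 163747.69839

€163747.70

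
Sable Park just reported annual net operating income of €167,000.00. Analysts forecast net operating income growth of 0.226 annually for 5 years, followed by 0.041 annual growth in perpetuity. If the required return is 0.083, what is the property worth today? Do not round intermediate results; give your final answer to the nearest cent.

€8925414.71

D_1 = 204742.00000
D_2 = 251013.69200
D_3 = 307742.78639
D_4 = 377292.65612
D_5 = 462560.79640
Terminal value at year 5: TV = D_5×(1+g_2)/(r−g_2) = 481525.78905/0.042 = 11464899.73932
P_0 = D_1/(1+r)^1 + D_2/(1+r)^2 + D_3/(1+r)^3 + D_4/(1+r)^4 + D_5/(1+r)^5 + TV/(1+r)^5
    = 189050.78486 + 214013.16919 + 242271.60243 + 274261.29693 + 310474.93078 + 7695342.92725 = 8925414.71143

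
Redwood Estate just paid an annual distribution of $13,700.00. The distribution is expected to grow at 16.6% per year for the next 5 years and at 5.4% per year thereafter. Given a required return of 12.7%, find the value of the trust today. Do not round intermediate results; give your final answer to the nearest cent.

D_1 = 15974.20000
D_2 = 18625.91720
D_3 = 21717.81946
D_4 = 25322.97748
D_5 = 29526.59175
Terminal value at year 5: TV = D_5×(1+g_2)/(r−g_2) = 31121.02770/0.073 = 426315.44797
P_0 = D_1/(1+r)^1 + D_2/(1+r)^2 + D_3/(1+r)^3 + D_4/(1+r)^4 + D_5/(1+r)^5 + TV/(1+r)^5
    = 14174.09051 + 14664.58698 + 15172.05716 + 15697.08842 + 16240.28846 + 234483.06907 = 310431.18061

$310431.18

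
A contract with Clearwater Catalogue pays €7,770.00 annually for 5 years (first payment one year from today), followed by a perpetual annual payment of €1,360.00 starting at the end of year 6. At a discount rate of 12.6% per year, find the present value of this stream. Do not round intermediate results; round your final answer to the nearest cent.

PV of 5-year annuity: €7,770.00 × [1 − (1+0.126)^−5] / 0.126 = 27597.73453
Perpetuity value at year 5: €1,360.00 / 0.126 = 10793.65079
PV of perpetuity: 10793.65079 / (1+0.126)^5 = 5963.15929
Total PV = 27597.73453 + 5963.15929 = 33560.89383

€33560.89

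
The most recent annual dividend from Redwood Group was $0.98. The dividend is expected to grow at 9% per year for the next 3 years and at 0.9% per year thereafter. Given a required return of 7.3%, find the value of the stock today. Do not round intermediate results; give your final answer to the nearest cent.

D_1 = 1.06820
D_2 = 1.16434
D_3 = 1.26913
Terminal value at year 3: TV = D_3×(1+g_2)/(r−g_2) = 1.28055/0.064 = 20.00860
P_0 = D_1/(1+r)^1 + D_2/(1+r)^2 + D_3/(1+r)^3 + TV/(1+r)^3
    = 0.99553 + 1.01130 + 1.02732 + 16.19637 = 19.23051

$19.23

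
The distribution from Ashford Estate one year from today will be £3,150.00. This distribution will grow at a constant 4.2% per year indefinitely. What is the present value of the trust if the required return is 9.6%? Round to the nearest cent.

Growing perpetuity: P = D₁ / (r − g) = £3,150.0000 / (0.096 − 0.042) = £58,333.33

£58333.33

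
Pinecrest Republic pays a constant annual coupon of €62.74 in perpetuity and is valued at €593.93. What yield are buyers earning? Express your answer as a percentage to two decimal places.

P = C/r ⇒ r = C/P = €62.74/€593.93 = 0.105635

10.56%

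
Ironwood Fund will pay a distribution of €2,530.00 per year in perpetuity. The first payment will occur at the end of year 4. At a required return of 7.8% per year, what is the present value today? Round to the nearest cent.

€25892.24

Value at end of year 3: C / r = €2,530.00 / 0.078 = €32,435.8974
Discount to today: PV = €32,435.8974 / (1 + 0.078)^3 = €32,435.8974 / 1.252727 = €25,892.24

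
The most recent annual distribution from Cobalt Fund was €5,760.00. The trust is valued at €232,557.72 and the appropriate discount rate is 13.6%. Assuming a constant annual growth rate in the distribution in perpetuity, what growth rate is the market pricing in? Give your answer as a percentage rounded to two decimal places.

P = D₀(1+g)/(r−g) ⇒ P(r−g) = D₀(1+g) ⇒ g(P+D₀) = P·r − D₀
g = (P·r − D₀)/(P + D₀) = (€232,557.72×0.136 − €5,760.00) / (€232,557.72 + €5,760.00) = 0.108544

10.85%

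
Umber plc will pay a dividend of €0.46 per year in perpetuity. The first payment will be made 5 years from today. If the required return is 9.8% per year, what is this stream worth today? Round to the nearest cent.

Value at end of year 4: C / r = €0.46 / 0.098 = €4.6939
Discount to today: PV = €4.6939 / (1 + 0.098)^4 = €4.6939 / 1.453481 = €3.23

€3.23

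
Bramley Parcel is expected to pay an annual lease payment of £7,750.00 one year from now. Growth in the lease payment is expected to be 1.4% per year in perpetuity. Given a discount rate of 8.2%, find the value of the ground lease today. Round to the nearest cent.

Growing perpetuity: P = D₁ / (r − g) = £7,750.0000 / (0.082 − 0.014) = £113,970.59

£113970.59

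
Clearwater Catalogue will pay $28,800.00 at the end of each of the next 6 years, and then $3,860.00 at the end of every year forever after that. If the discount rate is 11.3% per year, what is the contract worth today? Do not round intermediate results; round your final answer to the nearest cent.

$138763.30

PV of 6-year annuity: $28,800.00 × [1 − (1+0.113)^−6] / 0.113 = 120793.72223
Perpetuity value at year 6: $3,860.00 / 0.113 = 34159.29204
PV of perpetuity: 34159.29204 / (1+0.113)^6 = 17969.57788
Total PV = 120793.72223 + 17969.57788 = 138763.30011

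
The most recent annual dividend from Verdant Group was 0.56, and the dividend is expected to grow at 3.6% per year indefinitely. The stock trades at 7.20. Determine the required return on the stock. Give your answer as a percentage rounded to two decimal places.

11.66%

D₁ = 0.56 × 1.036 = 0.5802
P = D₁/(r − g) ⇒ r = D₁/P + g = 0.5802/7.20 + 0.036 = 0.080578 + 0.036 = 0.116578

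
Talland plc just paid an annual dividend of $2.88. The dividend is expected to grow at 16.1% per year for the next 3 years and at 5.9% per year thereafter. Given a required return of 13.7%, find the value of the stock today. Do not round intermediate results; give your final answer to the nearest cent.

D_1 = 3.34368
D_2 = 3.88201
D_3 = 4.50702
Terminal value at year 3: TV = D_3×(1+g_2)/(r−g_2) = 4.77293/0.078 = 61.19142
P_0 = D_1/(1+r)^1 + D_2/(1+r)^2 + D_3/(1+r)^3 + TV/(1+r)^3
    = 2.94079 + 3.00287 + 3.06625 + 41.63026 = 50.64017

$50.64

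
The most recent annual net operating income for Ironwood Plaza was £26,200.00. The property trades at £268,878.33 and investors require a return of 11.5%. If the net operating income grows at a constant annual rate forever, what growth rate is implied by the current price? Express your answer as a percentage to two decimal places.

P = D₀(1+g)/(r−g) ⇒ P(r−g) = D₀(1+g) ⇒ g(P+D₀) = P·r − D₀
g = (P·r − D₀)/(P + D₀) = (£268,878.33×0.115 − £26,200.00) / (£268,878.33 + £26,200.00) = 0.015999

1.60%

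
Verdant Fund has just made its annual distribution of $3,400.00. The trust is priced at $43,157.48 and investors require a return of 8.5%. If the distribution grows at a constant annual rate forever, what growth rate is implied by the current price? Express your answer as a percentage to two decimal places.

P = D₀(1+g)/(r−g) ⇒ P(r−g) = D₀(1+g) ⇒ g(P+D₀) = P·r − D₀
g = (P·r − D₀)/(P + D₀) = ($43,157.48×0.085 − $3,400.00) / ($43,157.48 + $3,400.00) = 0.005765

0.58%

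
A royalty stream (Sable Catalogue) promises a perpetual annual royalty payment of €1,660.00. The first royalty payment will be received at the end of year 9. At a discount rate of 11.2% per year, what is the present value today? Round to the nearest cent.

Value at end of year 8: C / r = €1,660.00 / 0.112 = €14,821.4286
Discount to today: PV = €14,821.4286 / (1 + 0.112)^8 = €14,821.4286 / 2.337967 = €6,339.45

€6339.45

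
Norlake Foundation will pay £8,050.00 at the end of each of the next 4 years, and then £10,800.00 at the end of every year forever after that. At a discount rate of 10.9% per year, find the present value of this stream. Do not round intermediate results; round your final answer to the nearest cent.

PV of 4-year annuity: £8,050.00 × [1 − (1+0.109)^−4] / 0.109 = 25028.10467
Perpetuity value at year 4: £10,800.00 / 0.109 = 99082.56881
PV of perpetuity: 99082.56881 / (1+0.109)^4 = 65504.49049
Total PV = 25028.10467 + 65504.49049 = 90532.59516

£90532.60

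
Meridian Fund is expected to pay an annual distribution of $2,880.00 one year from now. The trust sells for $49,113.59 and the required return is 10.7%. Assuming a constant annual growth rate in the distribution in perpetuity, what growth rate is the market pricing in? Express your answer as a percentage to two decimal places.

P = D₁/(r−g) ⇒ g = r − D₁/P = 0.107 − $2,880.00/$49,113.59 = 0.048360

4.84%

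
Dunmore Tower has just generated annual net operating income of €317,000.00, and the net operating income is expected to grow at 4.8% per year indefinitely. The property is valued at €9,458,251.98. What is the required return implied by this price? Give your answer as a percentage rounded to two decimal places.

8.31%

D₁ = €317,000.00 × 1.048 = €332,216.0000
P = D₁/(r − g) ⇒ r = D₁/P + g = €332,216.0000/€9,458,251.98 + 0.048 = 0.035124 + 0.048 = 0.083124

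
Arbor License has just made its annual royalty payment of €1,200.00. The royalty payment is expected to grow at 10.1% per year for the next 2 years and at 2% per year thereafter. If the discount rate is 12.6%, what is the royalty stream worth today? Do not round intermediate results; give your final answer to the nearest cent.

€13360.77

D_1 = 1321.20000
D_2 = 1454.64120
Terminal value at year 2: TV = D_2×(1+g_2)/(r−g_2) = 1483.73402/0.106 = 13997.49079
P_0 = D_1/(1+r)^1 + D_2/(1+r)^2 + TV/(1+r)^2
    = 1173.35702 + 1147.30557 + 11040.11023 = 13360.77281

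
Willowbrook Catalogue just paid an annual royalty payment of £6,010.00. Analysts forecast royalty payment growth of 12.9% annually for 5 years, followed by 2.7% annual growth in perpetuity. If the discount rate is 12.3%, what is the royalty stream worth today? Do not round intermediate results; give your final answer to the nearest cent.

£96565.61

D_1 = 6785.29000
D_2 = 7660.59241
D_3 = 8648.80883
D_4 = 9764.50517
D_5 = 11024.12634
Terminal value at year 5: TV = D_5×(1+g_2)/(r−g_2) = 11321.77775/0.096 = 117935.18488
P_0 = D_1/(1+r)^1 + D_2/(1+r)^2 + D_3/(1+r)^3 + D_4/(1+r)^4 + D_5/(1+r)^5 + TV/(1+r)^5
    = 6042.11042 + 6074.39240 + 6106.84685 + 6139.47471 + 6172.27689 + 66030.50380 = 96565.60507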